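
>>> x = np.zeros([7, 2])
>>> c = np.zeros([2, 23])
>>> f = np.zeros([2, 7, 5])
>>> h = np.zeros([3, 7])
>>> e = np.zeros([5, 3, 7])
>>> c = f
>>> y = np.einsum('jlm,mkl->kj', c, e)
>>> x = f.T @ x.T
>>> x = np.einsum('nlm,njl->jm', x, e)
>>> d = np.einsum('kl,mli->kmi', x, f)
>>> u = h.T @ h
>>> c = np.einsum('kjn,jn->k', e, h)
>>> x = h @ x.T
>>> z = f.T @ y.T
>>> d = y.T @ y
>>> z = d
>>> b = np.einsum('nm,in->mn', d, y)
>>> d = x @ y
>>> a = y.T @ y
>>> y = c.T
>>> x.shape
(3, 3)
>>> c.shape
(5,)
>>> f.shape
(2, 7, 5)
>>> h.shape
(3, 7)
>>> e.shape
(5, 3, 7)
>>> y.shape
(5,)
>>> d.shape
(3, 2)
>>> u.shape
(7, 7)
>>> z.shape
(2, 2)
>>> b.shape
(2, 2)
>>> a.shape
(2, 2)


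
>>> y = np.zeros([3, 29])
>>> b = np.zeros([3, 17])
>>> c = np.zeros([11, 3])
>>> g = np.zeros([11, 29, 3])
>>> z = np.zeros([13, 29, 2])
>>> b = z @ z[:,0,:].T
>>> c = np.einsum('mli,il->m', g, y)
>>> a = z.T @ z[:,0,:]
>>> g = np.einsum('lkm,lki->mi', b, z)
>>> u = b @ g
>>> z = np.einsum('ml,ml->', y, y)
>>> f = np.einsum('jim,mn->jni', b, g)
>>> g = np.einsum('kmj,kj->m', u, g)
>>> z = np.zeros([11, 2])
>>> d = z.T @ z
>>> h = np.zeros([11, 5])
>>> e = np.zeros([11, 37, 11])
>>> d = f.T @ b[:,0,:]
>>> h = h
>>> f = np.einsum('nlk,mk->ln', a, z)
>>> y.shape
(3, 29)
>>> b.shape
(13, 29, 13)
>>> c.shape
(11,)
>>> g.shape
(29,)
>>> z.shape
(11, 2)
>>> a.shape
(2, 29, 2)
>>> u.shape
(13, 29, 2)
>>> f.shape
(29, 2)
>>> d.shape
(29, 2, 13)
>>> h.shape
(11, 5)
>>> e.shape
(11, 37, 11)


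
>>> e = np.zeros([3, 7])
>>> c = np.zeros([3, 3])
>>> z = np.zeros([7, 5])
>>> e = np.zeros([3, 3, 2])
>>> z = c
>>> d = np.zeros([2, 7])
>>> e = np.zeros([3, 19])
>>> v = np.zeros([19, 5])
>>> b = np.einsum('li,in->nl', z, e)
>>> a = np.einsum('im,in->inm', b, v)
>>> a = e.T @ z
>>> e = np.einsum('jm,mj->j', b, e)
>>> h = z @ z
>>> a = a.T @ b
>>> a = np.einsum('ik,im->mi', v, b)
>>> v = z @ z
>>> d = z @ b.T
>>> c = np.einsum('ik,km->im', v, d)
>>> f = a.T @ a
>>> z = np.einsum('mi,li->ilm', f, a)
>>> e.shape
(19,)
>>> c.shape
(3, 19)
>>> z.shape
(19, 3, 19)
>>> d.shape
(3, 19)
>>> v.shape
(3, 3)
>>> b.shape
(19, 3)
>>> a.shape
(3, 19)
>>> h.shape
(3, 3)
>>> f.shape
(19, 19)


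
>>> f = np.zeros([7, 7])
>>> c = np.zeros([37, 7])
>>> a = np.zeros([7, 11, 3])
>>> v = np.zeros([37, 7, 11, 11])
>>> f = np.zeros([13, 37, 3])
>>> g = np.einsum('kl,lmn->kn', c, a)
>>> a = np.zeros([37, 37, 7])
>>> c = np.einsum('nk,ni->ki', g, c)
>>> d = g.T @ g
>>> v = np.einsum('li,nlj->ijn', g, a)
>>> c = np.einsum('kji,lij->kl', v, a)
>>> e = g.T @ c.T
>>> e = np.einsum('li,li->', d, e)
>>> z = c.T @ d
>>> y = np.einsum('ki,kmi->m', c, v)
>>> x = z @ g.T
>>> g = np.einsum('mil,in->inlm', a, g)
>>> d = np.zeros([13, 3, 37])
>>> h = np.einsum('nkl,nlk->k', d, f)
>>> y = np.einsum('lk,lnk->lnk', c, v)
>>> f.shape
(13, 37, 3)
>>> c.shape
(3, 37)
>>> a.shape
(37, 37, 7)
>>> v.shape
(3, 7, 37)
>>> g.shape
(37, 3, 7, 37)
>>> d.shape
(13, 3, 37)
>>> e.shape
()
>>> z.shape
(37, 3)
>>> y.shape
(3, 7, 37)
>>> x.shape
(37, 37)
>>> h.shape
(3,)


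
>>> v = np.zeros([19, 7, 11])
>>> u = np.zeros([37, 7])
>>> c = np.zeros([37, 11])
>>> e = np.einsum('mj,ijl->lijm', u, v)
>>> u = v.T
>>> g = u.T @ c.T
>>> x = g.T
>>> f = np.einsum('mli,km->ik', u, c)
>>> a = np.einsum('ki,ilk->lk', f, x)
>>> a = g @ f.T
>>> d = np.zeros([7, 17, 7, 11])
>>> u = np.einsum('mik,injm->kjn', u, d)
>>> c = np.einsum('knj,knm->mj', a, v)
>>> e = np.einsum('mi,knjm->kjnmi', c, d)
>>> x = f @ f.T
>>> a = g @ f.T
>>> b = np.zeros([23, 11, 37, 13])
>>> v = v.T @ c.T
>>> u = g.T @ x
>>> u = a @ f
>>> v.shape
(11, 7, 11)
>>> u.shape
(19, 7, 37)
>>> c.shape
(11, 19)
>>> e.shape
(7, 7, 17, 11, 19)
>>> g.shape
(19, 7, 37)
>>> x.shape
(19, 19)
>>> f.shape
(19, 37)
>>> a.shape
(19, 7, 19)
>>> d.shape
(7, 17, 7, 11)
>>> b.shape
(23, 11, 37, 13)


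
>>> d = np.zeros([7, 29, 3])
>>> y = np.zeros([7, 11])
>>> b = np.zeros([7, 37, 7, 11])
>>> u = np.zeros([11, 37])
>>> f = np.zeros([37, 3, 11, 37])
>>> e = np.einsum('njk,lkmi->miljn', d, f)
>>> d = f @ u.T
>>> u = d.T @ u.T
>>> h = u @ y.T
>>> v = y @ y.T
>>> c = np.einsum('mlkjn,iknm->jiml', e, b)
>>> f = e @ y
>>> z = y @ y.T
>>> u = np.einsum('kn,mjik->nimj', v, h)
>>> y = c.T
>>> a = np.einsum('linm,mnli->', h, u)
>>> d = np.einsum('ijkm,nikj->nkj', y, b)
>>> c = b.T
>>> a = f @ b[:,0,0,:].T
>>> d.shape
(7, 7, 11)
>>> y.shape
(37, 11, 7, 29)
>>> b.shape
(7, 37, 7, 11)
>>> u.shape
(7, 3, 11, 11)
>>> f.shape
(11, 37, 37, 29, 11)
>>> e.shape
(11, 37, 37, 29, 7)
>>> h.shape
(11, 11, 3, 7)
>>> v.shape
(7, 7)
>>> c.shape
(11, 7, 37, 7)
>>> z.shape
(7, 7)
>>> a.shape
(11, 37, 37, 29, 7)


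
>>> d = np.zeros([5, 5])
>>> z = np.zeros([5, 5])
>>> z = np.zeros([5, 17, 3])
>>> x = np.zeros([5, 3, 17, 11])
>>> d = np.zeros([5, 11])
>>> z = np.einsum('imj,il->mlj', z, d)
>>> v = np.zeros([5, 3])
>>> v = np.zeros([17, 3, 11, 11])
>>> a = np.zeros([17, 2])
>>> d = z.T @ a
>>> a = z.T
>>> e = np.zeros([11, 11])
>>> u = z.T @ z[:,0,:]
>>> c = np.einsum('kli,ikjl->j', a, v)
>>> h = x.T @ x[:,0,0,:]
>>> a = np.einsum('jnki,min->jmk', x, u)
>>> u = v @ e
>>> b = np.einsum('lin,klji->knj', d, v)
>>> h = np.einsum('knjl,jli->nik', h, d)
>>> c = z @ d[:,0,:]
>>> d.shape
(3, 11, 2)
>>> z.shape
(17, 11, 3)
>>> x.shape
(5, 3, 17, 11)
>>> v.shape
(17, 3, 11, 11)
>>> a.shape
(5, 3, 17)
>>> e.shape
(11, 11)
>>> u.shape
(17, 3, 11, 11)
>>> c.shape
(17, 11, 2)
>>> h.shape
(17, 2, 11)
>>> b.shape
(17, 2, 11)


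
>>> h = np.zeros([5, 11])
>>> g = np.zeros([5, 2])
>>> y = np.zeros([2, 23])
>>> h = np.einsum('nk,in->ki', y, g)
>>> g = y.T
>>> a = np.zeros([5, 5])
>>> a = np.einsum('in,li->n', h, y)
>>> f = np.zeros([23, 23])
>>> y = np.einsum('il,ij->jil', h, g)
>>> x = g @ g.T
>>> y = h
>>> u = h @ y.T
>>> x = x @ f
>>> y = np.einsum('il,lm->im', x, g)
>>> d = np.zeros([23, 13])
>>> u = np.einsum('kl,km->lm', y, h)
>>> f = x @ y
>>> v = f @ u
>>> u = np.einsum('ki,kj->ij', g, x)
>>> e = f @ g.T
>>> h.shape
(23, 5)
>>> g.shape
(23, 2)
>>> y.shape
(23, 2)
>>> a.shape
(5,)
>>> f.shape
(23, 2)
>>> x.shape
(23, 23)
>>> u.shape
(2, 23)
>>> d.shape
(23, 13)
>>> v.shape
(23, 5)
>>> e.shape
(23, 23)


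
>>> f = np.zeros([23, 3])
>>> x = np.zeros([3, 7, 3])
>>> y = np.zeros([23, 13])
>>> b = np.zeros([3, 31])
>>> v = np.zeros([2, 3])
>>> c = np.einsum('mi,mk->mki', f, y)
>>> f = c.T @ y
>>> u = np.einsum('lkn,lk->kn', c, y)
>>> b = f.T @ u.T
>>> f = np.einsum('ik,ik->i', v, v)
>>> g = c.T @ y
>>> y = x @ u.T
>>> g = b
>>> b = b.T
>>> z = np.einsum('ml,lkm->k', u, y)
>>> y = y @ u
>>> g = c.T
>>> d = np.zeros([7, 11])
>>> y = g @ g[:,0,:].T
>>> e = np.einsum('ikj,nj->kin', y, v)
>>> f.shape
(2,)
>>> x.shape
(3, 7, 3)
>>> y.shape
(3, 13, 3)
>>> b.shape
(13, 13, 13)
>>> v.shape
(2, 3)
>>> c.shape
(23, 13, 3)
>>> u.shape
(13, 3)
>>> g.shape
(3, 13, 23)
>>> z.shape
(7,)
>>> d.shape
(7, 11)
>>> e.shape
(13, 3, 2)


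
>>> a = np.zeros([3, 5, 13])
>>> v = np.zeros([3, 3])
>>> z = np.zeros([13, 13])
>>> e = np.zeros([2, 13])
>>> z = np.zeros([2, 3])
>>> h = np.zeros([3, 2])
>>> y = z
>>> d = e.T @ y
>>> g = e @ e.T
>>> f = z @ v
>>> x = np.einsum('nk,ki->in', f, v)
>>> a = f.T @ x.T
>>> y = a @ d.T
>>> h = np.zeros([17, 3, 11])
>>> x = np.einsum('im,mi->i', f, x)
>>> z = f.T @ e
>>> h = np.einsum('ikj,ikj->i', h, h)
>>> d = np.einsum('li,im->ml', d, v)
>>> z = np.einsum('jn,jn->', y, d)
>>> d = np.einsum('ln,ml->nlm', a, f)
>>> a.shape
(3, 3)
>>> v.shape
(3, 3)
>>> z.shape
()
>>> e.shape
(2, 13)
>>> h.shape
(17,)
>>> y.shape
(3, 13)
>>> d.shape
(3, 3, 2)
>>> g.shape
(2, 2)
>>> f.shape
(2, 3)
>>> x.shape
(2,)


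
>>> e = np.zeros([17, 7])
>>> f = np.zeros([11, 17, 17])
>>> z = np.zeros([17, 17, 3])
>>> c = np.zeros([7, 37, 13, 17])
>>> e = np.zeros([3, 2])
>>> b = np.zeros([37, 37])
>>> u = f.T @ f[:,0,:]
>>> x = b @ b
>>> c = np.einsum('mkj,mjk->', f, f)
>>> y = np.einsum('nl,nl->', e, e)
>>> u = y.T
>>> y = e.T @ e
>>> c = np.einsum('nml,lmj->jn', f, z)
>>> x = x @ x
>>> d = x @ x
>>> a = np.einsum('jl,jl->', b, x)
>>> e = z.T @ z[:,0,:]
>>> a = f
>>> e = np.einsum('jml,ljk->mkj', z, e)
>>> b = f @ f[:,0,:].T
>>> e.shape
(17, 3, 17)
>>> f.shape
(11, 17, 17)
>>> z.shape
(17, 17, 3)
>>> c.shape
(3, 11)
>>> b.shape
(11, 17, 11)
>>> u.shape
()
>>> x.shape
(37, 37)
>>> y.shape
(2, 2)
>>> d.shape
(37, 37)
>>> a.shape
(11, 17, 17)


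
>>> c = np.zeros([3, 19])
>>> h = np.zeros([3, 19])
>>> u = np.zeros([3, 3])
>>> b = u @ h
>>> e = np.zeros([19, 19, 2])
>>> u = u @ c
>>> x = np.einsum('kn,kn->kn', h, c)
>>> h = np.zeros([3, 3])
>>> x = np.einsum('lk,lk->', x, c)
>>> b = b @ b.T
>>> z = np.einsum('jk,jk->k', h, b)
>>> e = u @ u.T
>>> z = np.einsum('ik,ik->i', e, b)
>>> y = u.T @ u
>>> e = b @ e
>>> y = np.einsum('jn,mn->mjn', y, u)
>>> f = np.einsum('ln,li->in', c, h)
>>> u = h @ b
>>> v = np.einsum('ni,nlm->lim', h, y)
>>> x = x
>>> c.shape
(3, 19)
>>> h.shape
(3, 3)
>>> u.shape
(3, 3)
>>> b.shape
(3, 3)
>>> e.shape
(3, 3)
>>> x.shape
()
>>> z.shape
(3,)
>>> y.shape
(3, 19, 19)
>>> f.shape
(3, 19)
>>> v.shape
(19, 3, 19)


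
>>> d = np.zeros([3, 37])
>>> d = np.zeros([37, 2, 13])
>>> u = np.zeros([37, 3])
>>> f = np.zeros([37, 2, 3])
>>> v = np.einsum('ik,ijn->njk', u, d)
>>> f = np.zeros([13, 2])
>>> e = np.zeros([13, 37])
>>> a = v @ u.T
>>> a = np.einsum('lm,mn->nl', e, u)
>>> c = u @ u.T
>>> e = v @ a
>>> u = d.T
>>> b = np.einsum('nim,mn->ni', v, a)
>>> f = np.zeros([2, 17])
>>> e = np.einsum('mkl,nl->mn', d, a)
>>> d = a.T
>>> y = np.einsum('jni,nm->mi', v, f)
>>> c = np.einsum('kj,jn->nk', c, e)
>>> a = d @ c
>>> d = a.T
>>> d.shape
(37, 13)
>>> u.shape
(13, 2, 37)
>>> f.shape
(2, 17)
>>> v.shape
(13, 2, 3)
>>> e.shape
(37, 3)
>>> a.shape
(13, 37)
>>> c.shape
(3, 37)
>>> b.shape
(13, 2)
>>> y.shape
(17, 3)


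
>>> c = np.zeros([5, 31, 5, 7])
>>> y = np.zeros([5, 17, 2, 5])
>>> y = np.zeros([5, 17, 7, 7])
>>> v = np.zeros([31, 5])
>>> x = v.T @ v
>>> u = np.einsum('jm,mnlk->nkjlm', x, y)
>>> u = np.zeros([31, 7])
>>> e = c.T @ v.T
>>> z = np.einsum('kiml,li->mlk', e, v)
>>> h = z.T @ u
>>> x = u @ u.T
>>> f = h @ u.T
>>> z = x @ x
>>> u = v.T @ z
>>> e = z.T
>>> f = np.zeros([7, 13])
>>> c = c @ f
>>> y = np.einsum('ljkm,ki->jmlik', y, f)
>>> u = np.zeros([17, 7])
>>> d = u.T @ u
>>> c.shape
(5, 31, 5, 13)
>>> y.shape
(17, 7, 5, 13, 7)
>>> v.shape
(31, 5)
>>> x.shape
(31, 31)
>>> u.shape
(17, 7)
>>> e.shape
(31, 31)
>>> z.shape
(31, 31)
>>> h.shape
(7, 31, 7)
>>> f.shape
(7, 13)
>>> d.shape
(7, 7)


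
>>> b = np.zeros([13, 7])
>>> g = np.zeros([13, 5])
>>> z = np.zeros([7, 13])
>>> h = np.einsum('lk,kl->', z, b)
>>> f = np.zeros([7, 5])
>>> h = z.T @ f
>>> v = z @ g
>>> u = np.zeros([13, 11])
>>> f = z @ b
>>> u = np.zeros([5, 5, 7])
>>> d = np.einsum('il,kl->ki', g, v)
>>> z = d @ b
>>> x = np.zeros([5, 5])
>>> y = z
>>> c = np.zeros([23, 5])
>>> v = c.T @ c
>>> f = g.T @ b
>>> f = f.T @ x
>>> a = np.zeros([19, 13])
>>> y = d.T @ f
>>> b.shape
(13, 7)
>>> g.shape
(13, 5)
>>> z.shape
(7, 7)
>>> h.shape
(13, 5)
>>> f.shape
(7, 5)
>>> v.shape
(5, 5)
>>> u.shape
(5, 5, 7)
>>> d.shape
(7, 13)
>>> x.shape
(5, 5)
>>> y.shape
(13, 5)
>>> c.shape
(23, 5)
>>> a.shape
(19, 13)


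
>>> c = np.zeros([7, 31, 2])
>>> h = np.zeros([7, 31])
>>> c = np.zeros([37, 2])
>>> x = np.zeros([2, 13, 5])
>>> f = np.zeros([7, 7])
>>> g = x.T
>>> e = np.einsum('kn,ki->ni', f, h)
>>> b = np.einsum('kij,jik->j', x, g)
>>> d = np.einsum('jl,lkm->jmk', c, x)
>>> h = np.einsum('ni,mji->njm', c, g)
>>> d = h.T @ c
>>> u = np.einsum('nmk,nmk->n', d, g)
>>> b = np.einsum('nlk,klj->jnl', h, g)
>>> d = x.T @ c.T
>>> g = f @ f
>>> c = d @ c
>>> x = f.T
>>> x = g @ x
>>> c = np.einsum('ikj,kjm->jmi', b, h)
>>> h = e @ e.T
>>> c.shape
(13, 5, 2)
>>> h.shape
(7, 7)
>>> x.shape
(7, 7)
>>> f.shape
(7, 7)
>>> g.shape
(7, 7)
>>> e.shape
(7, 31)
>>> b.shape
(2, 37, 13)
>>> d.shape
(5, 13, 37)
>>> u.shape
(5,)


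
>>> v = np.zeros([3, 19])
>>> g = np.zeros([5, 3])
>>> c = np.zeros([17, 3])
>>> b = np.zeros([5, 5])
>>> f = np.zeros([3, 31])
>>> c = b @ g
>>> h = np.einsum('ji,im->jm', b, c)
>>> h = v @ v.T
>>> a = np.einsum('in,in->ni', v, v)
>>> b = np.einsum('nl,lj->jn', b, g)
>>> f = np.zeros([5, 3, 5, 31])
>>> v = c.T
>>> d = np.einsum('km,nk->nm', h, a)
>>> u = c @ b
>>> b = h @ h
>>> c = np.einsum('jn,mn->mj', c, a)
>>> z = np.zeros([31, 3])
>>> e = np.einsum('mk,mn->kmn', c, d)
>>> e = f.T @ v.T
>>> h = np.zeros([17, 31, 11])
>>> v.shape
(3, 5)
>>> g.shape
(5, 3)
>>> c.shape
(19, 5)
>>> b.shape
(3, 3)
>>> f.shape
(5, 3, 5, 31)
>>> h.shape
(17, 31, 11)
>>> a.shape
(19, 3)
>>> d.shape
(19, 3)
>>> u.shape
(5, 5)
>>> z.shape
(31, 3)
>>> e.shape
(31, 5, 3, 3)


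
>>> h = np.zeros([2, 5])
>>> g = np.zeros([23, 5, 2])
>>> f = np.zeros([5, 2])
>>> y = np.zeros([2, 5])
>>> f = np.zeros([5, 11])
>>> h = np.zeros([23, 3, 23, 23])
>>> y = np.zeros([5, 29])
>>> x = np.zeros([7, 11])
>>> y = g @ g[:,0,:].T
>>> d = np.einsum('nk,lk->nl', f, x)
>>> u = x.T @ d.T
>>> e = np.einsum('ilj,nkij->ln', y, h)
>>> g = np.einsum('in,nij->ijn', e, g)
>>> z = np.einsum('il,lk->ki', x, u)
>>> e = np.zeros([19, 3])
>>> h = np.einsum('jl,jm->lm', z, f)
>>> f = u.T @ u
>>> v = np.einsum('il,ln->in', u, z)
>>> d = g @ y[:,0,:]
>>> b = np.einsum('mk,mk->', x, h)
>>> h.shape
(7, 11)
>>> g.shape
(5, 2, 23)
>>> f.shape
(5, 5)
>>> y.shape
(23, 5, 23)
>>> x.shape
(7, 11)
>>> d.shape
(5, 2, 23)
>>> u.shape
(11, 5)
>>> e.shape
(19, 3)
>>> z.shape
(5, 7)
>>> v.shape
(11, 7)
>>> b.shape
()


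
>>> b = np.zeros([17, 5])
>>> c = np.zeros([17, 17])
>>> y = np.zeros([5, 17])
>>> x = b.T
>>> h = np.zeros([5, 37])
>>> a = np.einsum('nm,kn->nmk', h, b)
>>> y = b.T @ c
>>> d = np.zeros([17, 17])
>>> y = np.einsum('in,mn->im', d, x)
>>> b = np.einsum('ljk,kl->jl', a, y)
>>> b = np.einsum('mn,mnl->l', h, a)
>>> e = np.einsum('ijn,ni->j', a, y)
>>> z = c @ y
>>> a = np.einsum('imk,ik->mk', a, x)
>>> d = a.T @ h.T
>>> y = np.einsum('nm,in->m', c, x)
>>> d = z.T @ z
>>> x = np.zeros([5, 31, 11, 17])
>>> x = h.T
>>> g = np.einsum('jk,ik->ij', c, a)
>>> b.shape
(17,)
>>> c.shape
(17, 17)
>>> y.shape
(17,)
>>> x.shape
(37, 5)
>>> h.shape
(5, 37)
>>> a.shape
(37, 17)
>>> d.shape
(5, 5)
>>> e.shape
(37,)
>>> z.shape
(17, 5)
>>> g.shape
(37, 17)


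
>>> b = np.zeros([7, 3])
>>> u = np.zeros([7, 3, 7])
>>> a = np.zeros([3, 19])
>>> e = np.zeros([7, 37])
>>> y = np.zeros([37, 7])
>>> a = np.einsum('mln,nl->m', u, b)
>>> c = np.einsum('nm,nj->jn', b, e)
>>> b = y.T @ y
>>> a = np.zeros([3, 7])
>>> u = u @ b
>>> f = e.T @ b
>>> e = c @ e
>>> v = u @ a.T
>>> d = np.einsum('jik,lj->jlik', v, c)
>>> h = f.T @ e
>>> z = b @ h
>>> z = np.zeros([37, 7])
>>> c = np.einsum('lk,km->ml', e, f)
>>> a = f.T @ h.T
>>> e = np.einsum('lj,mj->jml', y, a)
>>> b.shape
(7, 7)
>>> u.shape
(7, 3, 7)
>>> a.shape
(7, 7)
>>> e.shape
(7, 7, 37)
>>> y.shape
(37, 7)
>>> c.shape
(7, 37)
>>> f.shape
(37, 7)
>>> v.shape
(7, 3, 3)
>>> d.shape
(7, 37, 3, 3)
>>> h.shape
(7, 37)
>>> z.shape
(37, 7)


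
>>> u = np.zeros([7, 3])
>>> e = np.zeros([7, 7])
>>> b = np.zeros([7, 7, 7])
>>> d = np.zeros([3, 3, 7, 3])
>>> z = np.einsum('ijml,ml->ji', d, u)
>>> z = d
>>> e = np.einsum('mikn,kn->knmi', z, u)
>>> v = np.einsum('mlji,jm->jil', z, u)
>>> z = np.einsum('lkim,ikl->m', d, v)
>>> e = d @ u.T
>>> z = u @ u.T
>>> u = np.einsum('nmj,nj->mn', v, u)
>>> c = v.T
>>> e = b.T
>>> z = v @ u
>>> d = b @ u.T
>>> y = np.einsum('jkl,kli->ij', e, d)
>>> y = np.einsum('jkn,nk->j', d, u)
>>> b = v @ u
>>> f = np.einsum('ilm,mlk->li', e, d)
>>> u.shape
(3, 7)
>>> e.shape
(7, 7, 7)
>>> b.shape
(7, 3, 7)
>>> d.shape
(7, 7, 3)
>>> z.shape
(7, 3, 7)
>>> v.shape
(7, 3, 3)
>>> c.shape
(3, 3, 7)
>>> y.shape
(7,)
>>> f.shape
(7, 7)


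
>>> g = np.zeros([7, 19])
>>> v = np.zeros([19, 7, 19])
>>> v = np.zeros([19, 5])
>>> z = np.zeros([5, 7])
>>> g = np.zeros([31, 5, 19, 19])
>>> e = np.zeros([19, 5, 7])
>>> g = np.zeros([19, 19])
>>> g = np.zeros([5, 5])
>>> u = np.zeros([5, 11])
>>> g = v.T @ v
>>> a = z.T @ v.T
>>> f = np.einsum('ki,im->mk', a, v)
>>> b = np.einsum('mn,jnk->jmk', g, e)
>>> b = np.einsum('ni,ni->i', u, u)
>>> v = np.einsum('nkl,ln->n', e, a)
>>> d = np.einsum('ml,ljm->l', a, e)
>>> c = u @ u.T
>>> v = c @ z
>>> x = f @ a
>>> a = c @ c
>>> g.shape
(5, 5)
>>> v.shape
(5, 7)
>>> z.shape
(5, 7)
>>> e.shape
(19, 5, 7)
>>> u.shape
(5, 11)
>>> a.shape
(5, 5)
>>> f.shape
(5, 7)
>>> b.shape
(11,)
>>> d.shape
(19,)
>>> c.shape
(5, 5)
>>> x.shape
(5, 19)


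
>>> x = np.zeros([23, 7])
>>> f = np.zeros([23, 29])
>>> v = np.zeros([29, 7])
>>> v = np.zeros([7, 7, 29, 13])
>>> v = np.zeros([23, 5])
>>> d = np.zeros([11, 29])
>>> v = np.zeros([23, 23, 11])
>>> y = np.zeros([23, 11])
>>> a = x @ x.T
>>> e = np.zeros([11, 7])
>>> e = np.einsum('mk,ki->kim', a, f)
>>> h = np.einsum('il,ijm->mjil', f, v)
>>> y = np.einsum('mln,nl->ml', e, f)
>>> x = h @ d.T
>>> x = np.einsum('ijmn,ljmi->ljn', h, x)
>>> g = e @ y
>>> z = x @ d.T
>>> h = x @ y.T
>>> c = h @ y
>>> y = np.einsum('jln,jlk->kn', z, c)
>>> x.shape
(11, 23, 29)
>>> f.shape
(23, 29)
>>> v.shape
(23, 23, 11)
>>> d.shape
(11, 29)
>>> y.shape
(29, 11)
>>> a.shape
(23, 23)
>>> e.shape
(23, 29, 23)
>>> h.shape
(11, 23, 23)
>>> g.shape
(23, 29, 29)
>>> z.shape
(11, 23, 11)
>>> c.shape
(11, 23, 29)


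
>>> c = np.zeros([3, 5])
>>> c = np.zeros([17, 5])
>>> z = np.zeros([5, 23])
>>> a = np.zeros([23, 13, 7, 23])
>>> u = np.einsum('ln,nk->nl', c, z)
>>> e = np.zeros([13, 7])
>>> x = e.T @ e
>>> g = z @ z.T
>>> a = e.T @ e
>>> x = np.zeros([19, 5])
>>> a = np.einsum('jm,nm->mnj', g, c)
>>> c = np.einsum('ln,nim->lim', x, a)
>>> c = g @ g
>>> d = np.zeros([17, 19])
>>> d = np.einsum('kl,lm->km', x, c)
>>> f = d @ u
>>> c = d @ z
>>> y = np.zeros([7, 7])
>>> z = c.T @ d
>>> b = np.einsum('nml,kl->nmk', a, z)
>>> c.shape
(19, 23)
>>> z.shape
(23, 5)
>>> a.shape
(5, 17, 5)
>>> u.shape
(5, 17)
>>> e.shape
(13, 7)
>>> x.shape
(19, 5)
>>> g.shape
(5, 5)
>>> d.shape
(19, 5)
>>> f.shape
(19, 17)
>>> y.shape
(7, 7)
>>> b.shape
(5, 17, 23)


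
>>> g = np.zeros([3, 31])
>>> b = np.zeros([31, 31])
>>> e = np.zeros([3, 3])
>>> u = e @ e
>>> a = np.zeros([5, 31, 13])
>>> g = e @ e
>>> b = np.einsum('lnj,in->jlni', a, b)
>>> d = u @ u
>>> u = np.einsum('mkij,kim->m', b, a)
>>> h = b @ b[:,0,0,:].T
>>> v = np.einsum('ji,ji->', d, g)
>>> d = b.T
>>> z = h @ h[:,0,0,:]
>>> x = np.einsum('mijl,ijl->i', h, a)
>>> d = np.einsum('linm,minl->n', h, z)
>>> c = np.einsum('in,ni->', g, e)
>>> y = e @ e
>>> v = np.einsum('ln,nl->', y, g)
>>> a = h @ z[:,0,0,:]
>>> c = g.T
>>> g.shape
(3, 3)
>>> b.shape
(13, 5, 31, 31)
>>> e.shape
(3, 3)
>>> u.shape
(13,)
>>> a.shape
(13, 5, 31, 13)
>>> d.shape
(31,)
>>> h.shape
(13, 5, 31, 13)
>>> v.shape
()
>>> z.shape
(13, 5, 31, 13)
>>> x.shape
(5,)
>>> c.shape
(3, 3)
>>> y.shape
(3, 3)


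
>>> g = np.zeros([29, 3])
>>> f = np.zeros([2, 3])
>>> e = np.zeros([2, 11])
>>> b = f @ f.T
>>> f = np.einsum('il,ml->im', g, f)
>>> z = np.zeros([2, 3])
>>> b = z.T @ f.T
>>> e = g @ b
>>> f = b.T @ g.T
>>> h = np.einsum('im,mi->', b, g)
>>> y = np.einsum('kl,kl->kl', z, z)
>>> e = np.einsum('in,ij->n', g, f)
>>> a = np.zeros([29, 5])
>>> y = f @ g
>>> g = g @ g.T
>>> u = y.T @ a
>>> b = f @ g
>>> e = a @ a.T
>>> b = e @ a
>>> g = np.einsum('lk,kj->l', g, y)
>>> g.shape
(29,)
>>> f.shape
(29, 29)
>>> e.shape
(29, 29)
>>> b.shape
(29, 5)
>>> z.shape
(2, 3)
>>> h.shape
()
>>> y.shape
(29, 3)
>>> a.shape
(29, 5)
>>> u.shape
(3, 5)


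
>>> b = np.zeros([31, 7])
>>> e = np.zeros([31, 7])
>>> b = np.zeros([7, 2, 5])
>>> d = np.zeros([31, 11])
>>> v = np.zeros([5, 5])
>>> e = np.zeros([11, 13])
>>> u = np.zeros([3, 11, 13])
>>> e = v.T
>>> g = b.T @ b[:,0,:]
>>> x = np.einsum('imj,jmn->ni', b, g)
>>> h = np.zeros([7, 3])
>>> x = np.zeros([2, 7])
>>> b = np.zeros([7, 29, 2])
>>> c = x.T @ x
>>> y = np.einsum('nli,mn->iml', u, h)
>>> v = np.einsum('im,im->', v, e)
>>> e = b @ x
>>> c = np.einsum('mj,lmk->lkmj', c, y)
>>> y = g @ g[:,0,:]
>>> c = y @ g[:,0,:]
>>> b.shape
(7, 29, 2)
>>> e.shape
(7, 29, 7)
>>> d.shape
(31, 11)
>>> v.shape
()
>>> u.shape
(3, 11, 13)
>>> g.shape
(5, 2, 5)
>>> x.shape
(2, 7)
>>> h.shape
(7, 3)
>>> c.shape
(5, 2, 5)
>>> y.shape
(5, 2, 5)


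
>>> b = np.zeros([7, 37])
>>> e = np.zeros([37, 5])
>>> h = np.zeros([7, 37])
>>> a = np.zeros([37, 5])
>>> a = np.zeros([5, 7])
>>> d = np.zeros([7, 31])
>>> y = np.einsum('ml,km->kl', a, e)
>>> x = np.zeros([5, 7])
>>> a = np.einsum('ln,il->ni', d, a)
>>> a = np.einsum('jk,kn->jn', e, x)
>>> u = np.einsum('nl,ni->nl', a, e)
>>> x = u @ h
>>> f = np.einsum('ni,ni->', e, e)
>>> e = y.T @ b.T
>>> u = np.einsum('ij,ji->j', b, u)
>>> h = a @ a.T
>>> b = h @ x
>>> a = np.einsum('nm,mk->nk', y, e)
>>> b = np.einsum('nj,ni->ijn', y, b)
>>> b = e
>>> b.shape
(7, 7)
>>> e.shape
(7, 7)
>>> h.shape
(37, 37)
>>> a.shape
(37, 7)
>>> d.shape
(7, 31)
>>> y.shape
(37, 7)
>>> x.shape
(37, 37)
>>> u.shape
(37,)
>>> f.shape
()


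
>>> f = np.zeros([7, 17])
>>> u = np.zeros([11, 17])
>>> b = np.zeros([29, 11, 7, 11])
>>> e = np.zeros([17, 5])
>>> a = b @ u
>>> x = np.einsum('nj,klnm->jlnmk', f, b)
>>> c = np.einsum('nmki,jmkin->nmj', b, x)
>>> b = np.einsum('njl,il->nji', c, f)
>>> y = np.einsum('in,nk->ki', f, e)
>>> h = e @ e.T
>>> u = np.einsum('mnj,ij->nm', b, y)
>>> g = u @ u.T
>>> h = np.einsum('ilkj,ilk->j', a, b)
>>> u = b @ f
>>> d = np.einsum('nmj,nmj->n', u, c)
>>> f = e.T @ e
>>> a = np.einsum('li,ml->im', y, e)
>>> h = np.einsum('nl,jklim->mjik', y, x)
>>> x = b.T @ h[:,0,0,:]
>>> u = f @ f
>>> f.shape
(5, 5)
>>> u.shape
(5, 5)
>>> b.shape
(29, 11, 7)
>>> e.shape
(17, 5)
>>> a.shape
(7, 17)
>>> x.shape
(7, 11, 11)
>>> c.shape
(29, 11, 17)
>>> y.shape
(5, 7)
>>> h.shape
(29, 17, 11, 11)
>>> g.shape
(11, 11)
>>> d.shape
(29,)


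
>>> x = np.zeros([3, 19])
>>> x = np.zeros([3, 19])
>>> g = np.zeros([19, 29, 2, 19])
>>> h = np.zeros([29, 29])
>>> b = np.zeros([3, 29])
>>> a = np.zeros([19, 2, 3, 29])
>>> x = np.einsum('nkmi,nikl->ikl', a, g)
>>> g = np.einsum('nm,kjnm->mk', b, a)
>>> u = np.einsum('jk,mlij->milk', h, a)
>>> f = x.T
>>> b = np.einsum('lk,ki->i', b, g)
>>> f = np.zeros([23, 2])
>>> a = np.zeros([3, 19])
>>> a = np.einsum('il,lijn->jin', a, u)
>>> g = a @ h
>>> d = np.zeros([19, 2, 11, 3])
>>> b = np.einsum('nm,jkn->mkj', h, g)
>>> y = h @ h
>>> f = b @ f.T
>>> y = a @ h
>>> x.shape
(29, 2, 19)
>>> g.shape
(2, 3, 29)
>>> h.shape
(29, 29)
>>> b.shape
(29, 3, 2)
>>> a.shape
(2, 3, 29)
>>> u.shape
(19, 3, 2, 29)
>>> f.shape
(29, 3, 23)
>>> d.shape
(19, 2, 11, 3)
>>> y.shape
(2, 3, 29)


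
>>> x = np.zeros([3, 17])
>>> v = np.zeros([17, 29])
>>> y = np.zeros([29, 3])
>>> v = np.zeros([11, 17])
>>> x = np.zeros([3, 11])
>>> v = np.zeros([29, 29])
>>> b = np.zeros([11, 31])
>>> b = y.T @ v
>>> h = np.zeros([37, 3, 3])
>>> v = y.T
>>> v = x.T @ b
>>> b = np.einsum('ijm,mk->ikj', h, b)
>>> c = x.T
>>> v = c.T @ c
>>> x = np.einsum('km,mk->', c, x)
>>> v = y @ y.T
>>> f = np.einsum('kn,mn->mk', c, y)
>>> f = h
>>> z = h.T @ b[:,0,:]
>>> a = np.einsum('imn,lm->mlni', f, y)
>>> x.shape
()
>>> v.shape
(29, 29)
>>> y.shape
(29, 3)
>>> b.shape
(37, 29, 3)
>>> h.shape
(37, 3, 3)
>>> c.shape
(11, 3)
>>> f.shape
(37, 3, 3)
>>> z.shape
(3, 3, 3)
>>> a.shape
(3, 29, 3, 37)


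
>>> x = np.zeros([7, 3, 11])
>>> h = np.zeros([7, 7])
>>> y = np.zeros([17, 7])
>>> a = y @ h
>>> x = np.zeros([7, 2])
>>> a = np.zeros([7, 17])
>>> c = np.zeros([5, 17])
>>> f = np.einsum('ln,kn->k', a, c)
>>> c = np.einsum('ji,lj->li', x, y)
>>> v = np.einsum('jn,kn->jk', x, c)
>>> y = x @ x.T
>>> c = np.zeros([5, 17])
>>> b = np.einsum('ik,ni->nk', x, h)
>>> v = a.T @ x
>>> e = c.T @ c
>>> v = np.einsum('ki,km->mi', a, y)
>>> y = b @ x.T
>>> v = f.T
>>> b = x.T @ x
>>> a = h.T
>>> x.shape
(7, 2)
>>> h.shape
(7, 7)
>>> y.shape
(7, 7)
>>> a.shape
(7, 7)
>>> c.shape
(5, 17)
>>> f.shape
(5,)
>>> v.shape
(5,)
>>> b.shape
(2, 2)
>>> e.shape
(17, 17)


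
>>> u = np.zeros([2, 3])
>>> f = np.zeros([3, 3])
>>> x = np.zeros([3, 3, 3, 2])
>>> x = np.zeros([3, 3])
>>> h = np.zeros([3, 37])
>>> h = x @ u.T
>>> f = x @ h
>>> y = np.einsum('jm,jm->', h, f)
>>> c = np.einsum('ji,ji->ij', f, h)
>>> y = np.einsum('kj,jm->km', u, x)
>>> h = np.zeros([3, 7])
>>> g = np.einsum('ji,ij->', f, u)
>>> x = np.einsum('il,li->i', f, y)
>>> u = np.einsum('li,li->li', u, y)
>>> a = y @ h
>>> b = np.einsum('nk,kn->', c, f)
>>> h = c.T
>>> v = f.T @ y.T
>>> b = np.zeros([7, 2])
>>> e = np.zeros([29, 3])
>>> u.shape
(2, 3)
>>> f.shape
(3, 2)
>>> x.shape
(3,)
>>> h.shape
(3, 2)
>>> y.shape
(2, 3)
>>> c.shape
(2, 3)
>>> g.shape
()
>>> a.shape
(2, 7)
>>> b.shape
(7, 2)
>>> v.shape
(2, 2)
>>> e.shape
(29, 3)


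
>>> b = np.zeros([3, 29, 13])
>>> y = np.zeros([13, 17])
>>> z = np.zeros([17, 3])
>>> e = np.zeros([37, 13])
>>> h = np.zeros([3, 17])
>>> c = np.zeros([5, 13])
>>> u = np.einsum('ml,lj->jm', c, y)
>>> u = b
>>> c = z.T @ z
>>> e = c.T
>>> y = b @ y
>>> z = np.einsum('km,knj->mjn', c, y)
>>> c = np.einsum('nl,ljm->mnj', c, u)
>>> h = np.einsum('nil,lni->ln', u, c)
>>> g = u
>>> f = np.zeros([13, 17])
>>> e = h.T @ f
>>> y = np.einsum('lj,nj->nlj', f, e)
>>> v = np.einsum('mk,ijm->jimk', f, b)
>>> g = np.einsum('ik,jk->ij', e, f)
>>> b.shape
(3, 29, 13)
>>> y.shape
(3, 13, 17)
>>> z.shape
(3, 17, 29)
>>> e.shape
(3, 17)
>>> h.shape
(13, 3)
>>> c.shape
(13, 3, 29)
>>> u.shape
(3, 29, 13)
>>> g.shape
(3, 13)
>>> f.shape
(13, 17)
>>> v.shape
(29, 3, 13, 17)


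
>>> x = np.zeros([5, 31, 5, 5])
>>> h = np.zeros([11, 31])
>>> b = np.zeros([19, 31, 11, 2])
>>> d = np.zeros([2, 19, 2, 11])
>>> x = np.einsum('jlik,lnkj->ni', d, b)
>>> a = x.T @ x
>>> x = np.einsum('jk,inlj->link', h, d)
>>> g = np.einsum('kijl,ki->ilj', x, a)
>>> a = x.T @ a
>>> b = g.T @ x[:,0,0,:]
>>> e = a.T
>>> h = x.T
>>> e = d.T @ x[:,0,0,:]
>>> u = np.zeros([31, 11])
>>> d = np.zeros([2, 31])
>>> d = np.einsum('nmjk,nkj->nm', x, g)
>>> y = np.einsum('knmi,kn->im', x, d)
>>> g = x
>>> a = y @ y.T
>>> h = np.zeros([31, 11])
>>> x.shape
(2, 2, 19, 31)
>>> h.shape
(31, 11)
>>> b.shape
(19, 31, 31)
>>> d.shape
(2, 2)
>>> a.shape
(31, 31)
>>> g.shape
(2, 2, 19, 31)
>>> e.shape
(11, 2, 19, 31)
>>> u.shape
(31, 11)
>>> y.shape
(31, 19)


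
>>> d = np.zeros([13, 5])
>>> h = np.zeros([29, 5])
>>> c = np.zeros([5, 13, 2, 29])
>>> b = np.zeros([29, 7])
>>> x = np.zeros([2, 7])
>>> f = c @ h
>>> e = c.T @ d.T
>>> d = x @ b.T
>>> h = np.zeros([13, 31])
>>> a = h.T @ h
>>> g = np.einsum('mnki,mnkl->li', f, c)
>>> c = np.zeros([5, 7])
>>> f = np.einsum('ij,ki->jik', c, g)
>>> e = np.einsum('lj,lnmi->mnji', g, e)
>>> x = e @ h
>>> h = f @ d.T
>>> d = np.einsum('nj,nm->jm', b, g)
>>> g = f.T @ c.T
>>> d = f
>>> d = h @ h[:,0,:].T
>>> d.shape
(7, 5, 7)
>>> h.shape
(7, 5, 2)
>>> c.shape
(5, 7)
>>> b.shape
(29, 7)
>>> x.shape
(13, 2, 5, 31)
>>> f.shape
(7, 5, 29)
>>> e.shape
(13, 2, 5, 13)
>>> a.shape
(31, 31)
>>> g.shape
(29, 5, 5)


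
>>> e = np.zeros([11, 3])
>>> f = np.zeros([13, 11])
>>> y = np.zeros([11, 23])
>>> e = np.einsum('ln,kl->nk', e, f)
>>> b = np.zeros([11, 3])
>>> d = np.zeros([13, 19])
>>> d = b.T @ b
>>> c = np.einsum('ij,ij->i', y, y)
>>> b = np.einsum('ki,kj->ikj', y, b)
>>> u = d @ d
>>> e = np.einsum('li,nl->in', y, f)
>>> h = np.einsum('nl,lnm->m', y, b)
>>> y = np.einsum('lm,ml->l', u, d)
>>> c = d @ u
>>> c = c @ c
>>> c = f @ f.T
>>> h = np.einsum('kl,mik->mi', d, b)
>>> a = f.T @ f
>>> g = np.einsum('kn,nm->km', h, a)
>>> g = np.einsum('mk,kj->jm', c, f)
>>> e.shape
(23, 13)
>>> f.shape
(13, 11)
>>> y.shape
(3,)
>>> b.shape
(23, 11, 3)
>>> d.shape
(3, 3)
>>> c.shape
(13, 13)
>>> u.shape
(3, 3)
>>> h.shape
(23, 11)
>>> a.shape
(11, 11)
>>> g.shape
(11, 13)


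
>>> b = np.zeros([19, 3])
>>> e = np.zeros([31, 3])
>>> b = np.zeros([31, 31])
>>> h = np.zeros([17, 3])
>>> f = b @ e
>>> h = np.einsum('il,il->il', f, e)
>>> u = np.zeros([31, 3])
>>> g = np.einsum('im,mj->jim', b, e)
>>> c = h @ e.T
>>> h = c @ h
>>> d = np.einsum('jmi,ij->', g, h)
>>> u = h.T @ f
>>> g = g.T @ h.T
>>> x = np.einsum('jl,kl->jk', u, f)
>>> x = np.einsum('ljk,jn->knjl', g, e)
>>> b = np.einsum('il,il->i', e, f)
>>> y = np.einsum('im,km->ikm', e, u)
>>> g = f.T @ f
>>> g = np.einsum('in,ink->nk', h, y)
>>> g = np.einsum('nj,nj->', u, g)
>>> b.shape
(31,)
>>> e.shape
(31, 3)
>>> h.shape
(31, 3)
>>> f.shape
(31, 3)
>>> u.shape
(3, 3)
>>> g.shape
()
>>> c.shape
(31, 31)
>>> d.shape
()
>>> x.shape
(31, 3, 31, 31)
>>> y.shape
(31, 3, 3)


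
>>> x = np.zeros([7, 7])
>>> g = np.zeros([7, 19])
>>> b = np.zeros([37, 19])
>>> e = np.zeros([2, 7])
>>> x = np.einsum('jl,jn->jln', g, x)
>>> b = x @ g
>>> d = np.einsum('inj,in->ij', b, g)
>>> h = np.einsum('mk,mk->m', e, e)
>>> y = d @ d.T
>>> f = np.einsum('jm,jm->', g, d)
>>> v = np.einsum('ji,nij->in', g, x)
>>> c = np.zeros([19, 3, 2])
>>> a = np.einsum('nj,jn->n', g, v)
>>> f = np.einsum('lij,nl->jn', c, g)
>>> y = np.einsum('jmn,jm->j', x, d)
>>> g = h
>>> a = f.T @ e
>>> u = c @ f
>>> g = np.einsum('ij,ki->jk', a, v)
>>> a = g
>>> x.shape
(7, 19, 7)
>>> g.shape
(7, 19)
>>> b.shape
(7, 19, 19)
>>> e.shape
(2, 7)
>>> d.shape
(7, 19)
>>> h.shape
(2,)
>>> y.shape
(7,)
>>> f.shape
(2, 7)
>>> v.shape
(19, 7)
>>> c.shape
(19, 3, 2)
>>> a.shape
(7, 19)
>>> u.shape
(19, 3, 7)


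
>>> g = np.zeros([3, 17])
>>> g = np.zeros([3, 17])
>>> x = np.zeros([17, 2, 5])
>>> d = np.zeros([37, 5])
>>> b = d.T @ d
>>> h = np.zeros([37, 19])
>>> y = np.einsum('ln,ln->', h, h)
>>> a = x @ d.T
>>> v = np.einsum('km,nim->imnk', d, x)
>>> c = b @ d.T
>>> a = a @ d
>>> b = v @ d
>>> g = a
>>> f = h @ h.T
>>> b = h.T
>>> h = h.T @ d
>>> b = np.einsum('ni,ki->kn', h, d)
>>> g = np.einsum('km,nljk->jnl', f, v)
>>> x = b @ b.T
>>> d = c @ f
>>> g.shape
(17, 2, 5)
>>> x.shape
(37, 37)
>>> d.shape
(5, 37)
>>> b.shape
(37, 19)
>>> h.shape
(19, 5)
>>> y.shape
()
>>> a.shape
(17, 2, 5)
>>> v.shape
(2, 5, 17, 37)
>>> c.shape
(5, 37)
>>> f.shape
(37, 37)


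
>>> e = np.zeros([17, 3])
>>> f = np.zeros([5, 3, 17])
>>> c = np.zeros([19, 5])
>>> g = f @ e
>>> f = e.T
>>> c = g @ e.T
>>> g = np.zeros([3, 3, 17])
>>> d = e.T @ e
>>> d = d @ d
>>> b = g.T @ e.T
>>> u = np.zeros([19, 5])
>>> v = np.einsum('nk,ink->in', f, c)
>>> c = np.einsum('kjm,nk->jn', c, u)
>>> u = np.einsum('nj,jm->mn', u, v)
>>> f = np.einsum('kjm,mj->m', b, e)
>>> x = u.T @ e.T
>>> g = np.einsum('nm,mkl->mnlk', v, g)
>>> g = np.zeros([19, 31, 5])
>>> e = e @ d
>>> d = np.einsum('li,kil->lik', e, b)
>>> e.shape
(17, 3)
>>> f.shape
(17,)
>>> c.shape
(3, 19)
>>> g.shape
(19, 31, 5)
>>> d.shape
(17, 3, 17)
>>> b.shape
(17, 3, 17)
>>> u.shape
(3, 19)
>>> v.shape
(5, 3)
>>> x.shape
(19, 17)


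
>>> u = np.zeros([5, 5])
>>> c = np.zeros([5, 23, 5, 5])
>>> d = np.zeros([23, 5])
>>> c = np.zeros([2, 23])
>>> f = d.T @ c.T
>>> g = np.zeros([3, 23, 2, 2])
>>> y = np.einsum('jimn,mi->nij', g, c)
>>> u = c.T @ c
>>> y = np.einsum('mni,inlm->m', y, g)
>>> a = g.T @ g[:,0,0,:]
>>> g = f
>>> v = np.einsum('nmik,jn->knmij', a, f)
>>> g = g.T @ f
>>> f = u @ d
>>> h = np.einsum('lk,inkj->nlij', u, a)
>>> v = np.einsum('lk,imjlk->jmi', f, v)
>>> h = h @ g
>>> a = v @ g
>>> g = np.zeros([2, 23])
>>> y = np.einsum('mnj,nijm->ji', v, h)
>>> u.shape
(23, 23)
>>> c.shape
(2, 23)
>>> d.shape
(23, 5)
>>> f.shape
(23, 5)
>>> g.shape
(2, 23)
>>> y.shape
(2, 23)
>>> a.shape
(2, 2, 2)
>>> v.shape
(2, 2, 2)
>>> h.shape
(2, 23, 2, 2)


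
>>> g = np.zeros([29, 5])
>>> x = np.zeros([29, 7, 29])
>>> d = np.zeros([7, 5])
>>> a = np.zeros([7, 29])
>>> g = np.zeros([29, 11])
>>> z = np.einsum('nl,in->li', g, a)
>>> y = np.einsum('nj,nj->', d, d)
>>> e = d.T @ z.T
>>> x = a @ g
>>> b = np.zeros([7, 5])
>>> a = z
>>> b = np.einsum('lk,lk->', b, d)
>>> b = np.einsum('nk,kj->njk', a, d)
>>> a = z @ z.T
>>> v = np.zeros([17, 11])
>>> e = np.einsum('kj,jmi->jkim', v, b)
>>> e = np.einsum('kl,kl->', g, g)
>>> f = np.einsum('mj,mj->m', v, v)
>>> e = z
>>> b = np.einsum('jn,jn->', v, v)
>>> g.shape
(29, 11)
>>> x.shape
(7, 11)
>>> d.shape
(7, 5)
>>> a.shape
(11, 11)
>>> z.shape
(11, 7)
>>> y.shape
()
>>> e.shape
(11, 7)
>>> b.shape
()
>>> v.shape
(17, 11)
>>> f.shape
(17,)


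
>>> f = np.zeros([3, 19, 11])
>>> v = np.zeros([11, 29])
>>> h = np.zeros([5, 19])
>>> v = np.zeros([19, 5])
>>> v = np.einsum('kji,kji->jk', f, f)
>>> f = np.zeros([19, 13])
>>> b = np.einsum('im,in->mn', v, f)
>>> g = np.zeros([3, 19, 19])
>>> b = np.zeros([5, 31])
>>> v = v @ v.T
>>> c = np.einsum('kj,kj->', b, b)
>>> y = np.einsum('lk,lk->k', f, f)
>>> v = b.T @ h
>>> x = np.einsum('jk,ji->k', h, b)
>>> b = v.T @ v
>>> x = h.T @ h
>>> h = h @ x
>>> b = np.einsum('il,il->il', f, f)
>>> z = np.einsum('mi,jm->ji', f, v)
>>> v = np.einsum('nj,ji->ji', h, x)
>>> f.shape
(19, 13)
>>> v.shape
(19, 19)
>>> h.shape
(5, 19)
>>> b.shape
(19, 13)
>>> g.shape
(3, 19, 19)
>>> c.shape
()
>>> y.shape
(13,)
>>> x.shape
(19, 19)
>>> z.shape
(31, 13)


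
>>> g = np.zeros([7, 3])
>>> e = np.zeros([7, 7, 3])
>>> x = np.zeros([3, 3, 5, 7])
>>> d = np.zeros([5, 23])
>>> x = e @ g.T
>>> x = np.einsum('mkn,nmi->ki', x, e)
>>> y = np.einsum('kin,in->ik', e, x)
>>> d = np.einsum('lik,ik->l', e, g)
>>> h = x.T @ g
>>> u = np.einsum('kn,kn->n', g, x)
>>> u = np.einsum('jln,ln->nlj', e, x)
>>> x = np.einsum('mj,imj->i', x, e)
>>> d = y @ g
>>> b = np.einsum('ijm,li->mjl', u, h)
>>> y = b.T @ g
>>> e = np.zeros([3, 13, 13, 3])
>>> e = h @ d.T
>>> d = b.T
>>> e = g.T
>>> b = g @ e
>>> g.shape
(7, 3)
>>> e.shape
(3, 7)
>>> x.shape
(7,)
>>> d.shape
(3, 7, 7)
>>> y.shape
(3, 7, 3)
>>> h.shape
(3, 3)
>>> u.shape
(3, 7, 7)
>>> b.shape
(7, 7)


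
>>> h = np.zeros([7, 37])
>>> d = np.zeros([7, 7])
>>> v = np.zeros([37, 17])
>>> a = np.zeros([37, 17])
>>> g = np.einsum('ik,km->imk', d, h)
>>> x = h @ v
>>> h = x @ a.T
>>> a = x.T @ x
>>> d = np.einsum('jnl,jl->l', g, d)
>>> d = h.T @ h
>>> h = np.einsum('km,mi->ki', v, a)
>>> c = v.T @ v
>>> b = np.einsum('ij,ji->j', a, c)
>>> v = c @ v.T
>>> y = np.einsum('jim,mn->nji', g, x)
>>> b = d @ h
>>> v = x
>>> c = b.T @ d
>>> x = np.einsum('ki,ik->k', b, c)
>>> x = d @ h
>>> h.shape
(37, 17)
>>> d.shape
(37, 37)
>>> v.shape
(7, 17)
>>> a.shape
(17, 17)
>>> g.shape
(7, 37, 7)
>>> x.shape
(37, 17)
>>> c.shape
(17, 37)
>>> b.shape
(37, 17)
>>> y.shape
(17, 7, 37)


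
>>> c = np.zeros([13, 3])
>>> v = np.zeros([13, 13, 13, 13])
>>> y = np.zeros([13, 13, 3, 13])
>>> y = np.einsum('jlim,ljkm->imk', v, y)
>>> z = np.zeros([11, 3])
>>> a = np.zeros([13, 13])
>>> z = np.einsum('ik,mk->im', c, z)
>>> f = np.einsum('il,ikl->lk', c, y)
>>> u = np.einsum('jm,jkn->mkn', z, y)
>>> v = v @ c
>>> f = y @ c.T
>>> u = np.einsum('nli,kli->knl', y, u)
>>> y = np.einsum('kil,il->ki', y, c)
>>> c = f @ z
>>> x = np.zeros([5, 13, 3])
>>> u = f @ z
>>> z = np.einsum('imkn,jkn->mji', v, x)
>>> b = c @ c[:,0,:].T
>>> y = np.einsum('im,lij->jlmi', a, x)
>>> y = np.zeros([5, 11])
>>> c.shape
(13, 13, 11)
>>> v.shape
(13, 13, 13, 3)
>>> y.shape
(5, 11)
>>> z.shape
(13, 5, 13)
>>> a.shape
(13, 13)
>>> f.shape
(13, 13, 13)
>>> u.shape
(13, 13, 11)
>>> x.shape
(5, 13, 3)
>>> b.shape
(13, 13, 13)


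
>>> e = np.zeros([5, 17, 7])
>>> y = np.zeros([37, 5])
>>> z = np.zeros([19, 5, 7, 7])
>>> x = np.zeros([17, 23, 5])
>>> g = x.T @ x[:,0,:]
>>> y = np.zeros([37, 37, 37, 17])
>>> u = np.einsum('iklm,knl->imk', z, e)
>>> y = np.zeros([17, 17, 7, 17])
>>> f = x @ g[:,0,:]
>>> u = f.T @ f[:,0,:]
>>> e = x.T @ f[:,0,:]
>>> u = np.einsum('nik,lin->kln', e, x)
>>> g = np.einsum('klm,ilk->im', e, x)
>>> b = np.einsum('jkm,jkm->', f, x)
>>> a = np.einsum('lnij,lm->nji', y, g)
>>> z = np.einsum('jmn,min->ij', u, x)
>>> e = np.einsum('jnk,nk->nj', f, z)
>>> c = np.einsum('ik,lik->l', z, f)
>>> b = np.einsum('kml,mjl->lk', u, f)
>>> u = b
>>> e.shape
(23, 17)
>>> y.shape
(17, 17, 7, 17)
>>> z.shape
(23, 5)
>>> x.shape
(17, 23, 5)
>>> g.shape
(17, 5)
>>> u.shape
(5, 5)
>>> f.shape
(17, 23, 5)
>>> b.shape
(5, 5)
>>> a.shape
(17, 17, 7)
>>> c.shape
(17,)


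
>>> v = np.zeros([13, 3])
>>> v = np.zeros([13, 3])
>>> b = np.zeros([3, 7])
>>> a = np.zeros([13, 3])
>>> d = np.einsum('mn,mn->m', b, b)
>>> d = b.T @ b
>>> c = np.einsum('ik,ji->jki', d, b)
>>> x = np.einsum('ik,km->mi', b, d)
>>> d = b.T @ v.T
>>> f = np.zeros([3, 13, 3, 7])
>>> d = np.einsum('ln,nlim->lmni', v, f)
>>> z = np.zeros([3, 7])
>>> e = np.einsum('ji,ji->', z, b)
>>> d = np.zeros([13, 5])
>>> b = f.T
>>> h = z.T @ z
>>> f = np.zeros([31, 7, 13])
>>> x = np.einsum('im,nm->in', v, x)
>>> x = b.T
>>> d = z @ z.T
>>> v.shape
(13, 3)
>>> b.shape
(7, 3, 13, 3)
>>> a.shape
(13, 3)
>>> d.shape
(3, 3)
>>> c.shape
(3, 7, 7)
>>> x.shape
(3, 13, 3, 7)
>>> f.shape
(31, 7, 13)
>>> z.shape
(3, 7)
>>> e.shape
()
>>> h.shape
(7, 7)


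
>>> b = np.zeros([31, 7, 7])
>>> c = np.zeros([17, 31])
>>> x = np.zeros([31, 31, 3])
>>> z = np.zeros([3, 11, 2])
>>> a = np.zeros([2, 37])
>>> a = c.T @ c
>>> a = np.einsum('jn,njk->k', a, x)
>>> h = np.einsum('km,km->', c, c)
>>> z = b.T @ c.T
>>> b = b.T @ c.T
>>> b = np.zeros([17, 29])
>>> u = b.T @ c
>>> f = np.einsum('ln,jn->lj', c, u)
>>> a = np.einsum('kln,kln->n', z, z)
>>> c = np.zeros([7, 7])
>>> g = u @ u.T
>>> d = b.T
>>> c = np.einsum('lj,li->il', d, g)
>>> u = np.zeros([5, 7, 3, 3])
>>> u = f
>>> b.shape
(17, 29)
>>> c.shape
(29, 29)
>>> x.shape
(31, 31, 3)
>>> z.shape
(7, 7, 17)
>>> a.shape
(17,)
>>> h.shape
()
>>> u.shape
(17, 29)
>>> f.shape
(17, 29)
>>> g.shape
(29, 29)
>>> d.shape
(29, 17)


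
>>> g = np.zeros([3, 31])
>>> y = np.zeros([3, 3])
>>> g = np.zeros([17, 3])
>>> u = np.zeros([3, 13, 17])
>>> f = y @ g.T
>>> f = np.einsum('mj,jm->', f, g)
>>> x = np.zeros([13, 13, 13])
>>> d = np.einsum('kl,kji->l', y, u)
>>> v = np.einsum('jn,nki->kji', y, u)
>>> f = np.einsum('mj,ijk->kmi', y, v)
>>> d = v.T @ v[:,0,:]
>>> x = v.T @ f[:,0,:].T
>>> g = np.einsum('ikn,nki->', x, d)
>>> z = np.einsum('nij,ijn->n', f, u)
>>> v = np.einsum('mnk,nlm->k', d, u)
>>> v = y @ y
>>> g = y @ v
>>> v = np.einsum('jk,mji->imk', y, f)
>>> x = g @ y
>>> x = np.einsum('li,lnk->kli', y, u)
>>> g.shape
(3, 3)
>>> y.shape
(3, 3)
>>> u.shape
(3, 13, 17)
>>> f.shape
(17, 3, 13)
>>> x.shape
(17, 3, 3)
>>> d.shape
(17, 3, 17)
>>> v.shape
(13, 17, 3)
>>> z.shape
(17,)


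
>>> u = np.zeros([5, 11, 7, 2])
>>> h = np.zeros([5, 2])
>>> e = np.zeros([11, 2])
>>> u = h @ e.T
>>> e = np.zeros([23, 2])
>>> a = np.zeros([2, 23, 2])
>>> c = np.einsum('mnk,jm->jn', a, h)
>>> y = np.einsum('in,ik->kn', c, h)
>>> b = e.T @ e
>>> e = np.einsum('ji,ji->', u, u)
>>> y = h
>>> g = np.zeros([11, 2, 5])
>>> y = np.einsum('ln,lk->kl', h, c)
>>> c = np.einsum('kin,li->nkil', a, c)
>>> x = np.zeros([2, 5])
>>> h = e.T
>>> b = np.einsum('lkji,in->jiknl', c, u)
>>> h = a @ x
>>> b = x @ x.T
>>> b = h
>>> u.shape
(5, 11)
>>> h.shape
(2, 23, 5)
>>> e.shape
()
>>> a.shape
(2, 23, 2)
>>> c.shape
(2, 2, 23, 5)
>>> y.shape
(23, 5)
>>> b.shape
(2, 23, 5)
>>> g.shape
(11, 2, 5)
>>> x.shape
(2, 5)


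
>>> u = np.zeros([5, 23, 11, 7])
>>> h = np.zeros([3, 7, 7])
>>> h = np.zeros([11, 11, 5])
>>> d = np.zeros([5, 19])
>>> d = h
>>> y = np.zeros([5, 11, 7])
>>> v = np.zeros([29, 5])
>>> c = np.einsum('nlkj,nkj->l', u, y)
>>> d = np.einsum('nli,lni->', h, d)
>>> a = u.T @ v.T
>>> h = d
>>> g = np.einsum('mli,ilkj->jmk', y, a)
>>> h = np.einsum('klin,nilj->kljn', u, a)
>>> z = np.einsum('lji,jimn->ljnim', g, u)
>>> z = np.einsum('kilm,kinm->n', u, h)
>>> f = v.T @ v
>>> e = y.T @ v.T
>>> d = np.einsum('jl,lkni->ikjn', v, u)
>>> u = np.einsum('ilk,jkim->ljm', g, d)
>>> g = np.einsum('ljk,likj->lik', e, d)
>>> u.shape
(5, 7, 11)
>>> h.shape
(5, 23, 29, 7)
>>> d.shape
(7, 23, 29, 11)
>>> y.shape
(5, 11, 7)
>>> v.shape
(29, 5)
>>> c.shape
(23,)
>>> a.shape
(7, 11, 23, 29)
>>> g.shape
(7, 23, 29)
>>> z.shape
(29,)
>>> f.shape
(5, 5)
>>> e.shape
(7, 11, 29)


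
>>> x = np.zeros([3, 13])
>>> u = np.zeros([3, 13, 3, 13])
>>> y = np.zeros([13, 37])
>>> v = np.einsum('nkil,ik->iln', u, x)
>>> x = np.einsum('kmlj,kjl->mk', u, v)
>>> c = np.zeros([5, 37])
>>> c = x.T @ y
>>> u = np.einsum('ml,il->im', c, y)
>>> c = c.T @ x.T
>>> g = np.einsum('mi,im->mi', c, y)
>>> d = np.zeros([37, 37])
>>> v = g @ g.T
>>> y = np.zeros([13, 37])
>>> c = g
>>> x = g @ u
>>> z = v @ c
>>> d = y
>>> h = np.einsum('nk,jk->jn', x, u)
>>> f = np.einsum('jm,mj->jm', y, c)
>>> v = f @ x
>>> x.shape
(37, 3)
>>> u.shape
(13, 3)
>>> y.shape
(13, 37)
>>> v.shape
(13, 3)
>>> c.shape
(37, 13)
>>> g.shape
(37, 13)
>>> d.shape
(13, 37)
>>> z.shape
(37, 13)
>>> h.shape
(13, 37)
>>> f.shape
(13, 37)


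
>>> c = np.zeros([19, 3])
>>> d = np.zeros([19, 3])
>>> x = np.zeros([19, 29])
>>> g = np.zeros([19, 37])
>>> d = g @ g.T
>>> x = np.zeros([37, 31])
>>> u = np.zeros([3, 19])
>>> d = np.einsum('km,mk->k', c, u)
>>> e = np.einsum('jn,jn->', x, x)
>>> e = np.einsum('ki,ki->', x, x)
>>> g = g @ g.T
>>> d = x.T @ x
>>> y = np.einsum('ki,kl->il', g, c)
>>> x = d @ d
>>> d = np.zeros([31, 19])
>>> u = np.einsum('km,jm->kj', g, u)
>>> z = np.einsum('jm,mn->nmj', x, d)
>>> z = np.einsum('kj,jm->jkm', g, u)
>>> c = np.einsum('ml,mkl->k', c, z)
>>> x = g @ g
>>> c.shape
(19,)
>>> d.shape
(31, 19)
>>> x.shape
(19, 19)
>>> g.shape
(19, 19)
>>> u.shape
(19, 3)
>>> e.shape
()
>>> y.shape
(19, 3)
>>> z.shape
(19, 19, 3)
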